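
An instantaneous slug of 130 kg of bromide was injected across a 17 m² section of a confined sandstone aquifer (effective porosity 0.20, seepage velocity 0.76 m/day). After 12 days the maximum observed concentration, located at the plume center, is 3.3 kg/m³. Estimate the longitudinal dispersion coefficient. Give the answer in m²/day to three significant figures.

At the plume center C_max = M/(n_e·A·√(4πDt)), so D = M²/(4πt·(n_e·A·C_max)²).
n_e·A·C_max = 0.20 × 17 × 3.3 = 11.22 kg/m.
D = 130²/(4π × 12 × 11.22²) = 0.890 m²/day.

0.890 m²/day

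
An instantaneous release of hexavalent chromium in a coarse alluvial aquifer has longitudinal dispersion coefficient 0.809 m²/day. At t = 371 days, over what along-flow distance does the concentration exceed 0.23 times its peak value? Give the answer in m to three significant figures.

84.0 m

The plume is Gaussian with σ = √(2Dt) = √(2 × 0.809 × 371) = 24.50 m.
C/C_peak = exp(−Δx²/(2σ²)) = 0.23 ⇒ Δx = σ·√(−2 ln 0.23) = 24.50 × 1.714 = 41.99 m.
Width = 2Δx = 84.0 m.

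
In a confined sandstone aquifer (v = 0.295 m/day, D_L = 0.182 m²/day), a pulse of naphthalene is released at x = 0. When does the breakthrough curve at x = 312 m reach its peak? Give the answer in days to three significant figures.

1060 days

For the 1D instantaneous-source solution, setting ∂C/∂t = 0 at fixed x gives v²t² + 2Dt − x² = 0, so t = (√(D² + v²x²) − D)/v².
√(D² + v²x²) = √(0.182² + 0.295² × 312²) = 92.04; v² = 0.087025.
t = (92.04 − 0.182)/0.087025 = 1060 days (vs. the pure-advection estimate x/v = 1060 d).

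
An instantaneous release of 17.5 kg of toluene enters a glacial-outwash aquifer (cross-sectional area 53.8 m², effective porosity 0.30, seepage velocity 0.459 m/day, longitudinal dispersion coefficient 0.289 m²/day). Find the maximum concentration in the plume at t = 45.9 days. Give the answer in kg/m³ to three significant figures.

0.0840 kg/m³

The peak of an instantaneous 1D plume sits at x = vt; there the Gaussian factor is 1 and C_max = M/(n_e·A·√(4πDt)), where n_e·A is the pore area the mass is dissolved in.
√(4πDt) = √(4π × 0.289 × 45.9) = 12.91 m, so C_max = 17.5/(0.30 × 53.8 × 12.91) = 0.0840 kg/m³.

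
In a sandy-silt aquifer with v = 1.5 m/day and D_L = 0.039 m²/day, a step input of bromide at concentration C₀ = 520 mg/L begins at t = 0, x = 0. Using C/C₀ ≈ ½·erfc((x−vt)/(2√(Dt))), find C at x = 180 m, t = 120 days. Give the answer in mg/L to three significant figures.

For a continuous step input, C/C₀ ≈ ½·erfc((x−vt)/(2√(Dt))).
vt = 1.5 × 120 = 180 m and 2√(Dt) = 2√(0.039 × 120) = 4.327 m.
Argument (x−vt)/(2√(Dt)) = (180 − 180)/4.327 = 0; ½·erfc(0) = 0.5000.
C = 520 × 0.5000 = 260 mg/L.

260 mg/L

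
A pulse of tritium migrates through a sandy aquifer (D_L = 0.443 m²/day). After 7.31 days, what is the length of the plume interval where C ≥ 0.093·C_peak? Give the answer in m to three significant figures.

The plume is Gaussian with σ = √(2Dt) = √(2 × 0.443 × 7.31) = 2.545 m.
C/C_peak = exp(−Δx²/(2σ²)) = 0.093 ⇒ Δx = σ·√(−2 ln 0.093) = 2.545 × 2.180 = 5.548 m.
Width = 2Δx = 11.1 m.

11.1 m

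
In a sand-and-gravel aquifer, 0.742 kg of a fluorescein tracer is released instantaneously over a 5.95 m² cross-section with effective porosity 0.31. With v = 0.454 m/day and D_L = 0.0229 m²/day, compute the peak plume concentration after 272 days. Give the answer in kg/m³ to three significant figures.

0.0455 kg/m³

The peak of an instantaneous 1D plume sits at x = vt; there the Gaussian factor is 1 and C_max = M/(n_e·A·√(4πDt)), where n_e·A is the pore area the mass is dissolved in.
√(4πDt) = √(4π × 0.0229 × 272) = 8.847 m, so C_max = 0.742/(0.31 × 5.95 × 8.847) = 0.0455 kg/m³.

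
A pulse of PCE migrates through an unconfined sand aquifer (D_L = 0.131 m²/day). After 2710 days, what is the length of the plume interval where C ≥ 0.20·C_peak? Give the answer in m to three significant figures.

The plume is Gaussian with σ = √(2Dt) = √(2 × 0.131 × 2710) = 26.65 m.
C/C_peak = exp(−Δx²/(2σ²)) = 0.20 ⇒ Δx = σ·√(−2 ln 0.20) = 26.65 × 1.794 = 47.81 m.
Width = 2Δx = 95.6 m.

95.6 m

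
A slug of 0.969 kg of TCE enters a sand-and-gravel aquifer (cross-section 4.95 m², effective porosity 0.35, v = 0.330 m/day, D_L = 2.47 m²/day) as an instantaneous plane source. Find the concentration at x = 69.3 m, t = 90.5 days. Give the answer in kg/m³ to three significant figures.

For an instantaneous plane source, C(x,t) = M/(n_e·A·√(4πDt)) · exp(−(x−vt)²/(4Dt)), with n_e·A the pore (flow) area.
Plume center vt = 0.330 × 90.5 = 29.865 m, so the well at 69.3 m is 39.435 m downgradient of the peak.
√(4πDt) = 53.00 m, giving peak height M/(n_e·A·√(4πDt)) = 0.969/(0.35 × 4.95 × 53.00) = 0.01055 kg/m³.
(x−vt)²/(4Dt) = (39.435)²/(4 × 2.47 × 90.5) = 1.739; exp(−1.739) = 0.1757.
C = 0.01055 × 0.1757 = 0.00185 kg/m³.

0.00185 kg/m³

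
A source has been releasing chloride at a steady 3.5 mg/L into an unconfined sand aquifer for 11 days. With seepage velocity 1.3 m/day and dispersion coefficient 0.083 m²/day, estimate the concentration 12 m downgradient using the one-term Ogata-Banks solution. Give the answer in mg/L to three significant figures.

For a continuous step input, C/C₀ ≈ ½·erfc((x−vt)/(2√(Dt))).
vt = 1.3 × 11 = 14.3 m and 2√(Dt) = 2√(0.083 × 11) = 1.911 m.
Argument (x−vt)/(2√(Dt)) = (12 − 14.3)/1.911 = -1.204; ½·erfc(-1.204) = 0.9557.
C = 3.5 × 0.9557 = 3.34 mg/L.

3.34 mg/L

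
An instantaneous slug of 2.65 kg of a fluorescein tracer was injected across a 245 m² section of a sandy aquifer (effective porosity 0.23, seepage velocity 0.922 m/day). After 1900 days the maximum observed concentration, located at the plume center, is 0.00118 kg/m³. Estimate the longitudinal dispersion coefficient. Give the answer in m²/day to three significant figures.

0.0665 m²/day

At the plume center C_max = M/(n_e·A·√(4πDt)), so D = M²/(4πt·(n_e·A·C_max)²).
n_e·A·C_max = 0.23 × 245 × 0.00118 = 0.06649 kg/m.
D = 2.65²/(4π × 1900 × 0.06649²) = 0.0665 m²/day.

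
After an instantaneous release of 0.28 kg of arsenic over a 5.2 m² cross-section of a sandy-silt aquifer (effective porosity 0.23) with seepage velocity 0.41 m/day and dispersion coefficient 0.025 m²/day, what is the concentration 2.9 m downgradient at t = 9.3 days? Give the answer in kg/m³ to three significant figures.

0.0559 kg/m³

For an instantaneous plane source, C(x,t) = M/(n_e·A·√(4πDt)) · exp(−(x−vt)²/(4Dt)), with n_e·A the pore (flow) area.
Plume center vt = 0.41 × 9.3 = 3.813 m, so the well at 2.9 m is 0.913 m upgradient of the peak.
√(4πDt) = 1.709 m, giving peak height M/(n_e·A·√(4πDt)) = 0.28/(0.23 × 5.2 × 1.709) = 0.1370 kg/m³.
(x−vt)²/(4Dt) = (-0.913)²/(4 × 0.025 × 9.3) = 0.8963; exp(−0.8963) = 0.4081.
C = 0.1370 × 0.4081 = 0.0559 kg/m³.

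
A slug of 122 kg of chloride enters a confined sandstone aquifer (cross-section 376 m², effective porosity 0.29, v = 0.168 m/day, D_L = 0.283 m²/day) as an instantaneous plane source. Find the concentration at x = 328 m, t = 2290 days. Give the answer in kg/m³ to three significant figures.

0.00358 kg/m³

For an instantaneous plane source, C(x,t) = M/(n_e·A·√(4πDt)) · exp(−(x−vt)²/(4Dt)), with n_e·A the pore (flow) area.
Plume center vt = 0.168 × 2290 = 384.72 m, so the well at 328 m is 56.72 m upgradient of the peak.
√(4πDt) = 90.24 m, giving peak height M/(n_e·A·√(4πDt)) = 122/(0.29 × 376 × 90.24) = 0.01240 kg/m³.
(x−vt)²/(4Dt) = (-56.72)²/(4 × 0.283 × 2290) = 1.241; exp(−1.241) = 0.2891.
C = 0.01240 × 0.2891 = 0.00358 kg/m³.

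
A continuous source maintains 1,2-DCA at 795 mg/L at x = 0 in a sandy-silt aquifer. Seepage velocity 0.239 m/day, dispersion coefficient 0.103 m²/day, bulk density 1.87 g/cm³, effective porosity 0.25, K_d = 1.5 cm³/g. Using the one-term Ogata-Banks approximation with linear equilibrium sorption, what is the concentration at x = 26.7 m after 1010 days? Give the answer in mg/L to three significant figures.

Retardation factor R = 1 + ρ_b·K_d/n = 1 + 1.87 × 1.5/0.25 = 12.22.
Sorption retards both mechanisms: v_R = v/R = 0.01956 m/day, D_R = D/R = 0.008429 m²/day.
v_R·t = 0.01956 × 1010 = 19.7556 m; 2√(D_R t) = 5.836 m; argument = (26.7 − 19.7556)/5.836 = 1.190.
C = C₀ × ½·erfc(1.190) = 795 × 0.04620 = 36.7 mg/L.

36.7 mg/L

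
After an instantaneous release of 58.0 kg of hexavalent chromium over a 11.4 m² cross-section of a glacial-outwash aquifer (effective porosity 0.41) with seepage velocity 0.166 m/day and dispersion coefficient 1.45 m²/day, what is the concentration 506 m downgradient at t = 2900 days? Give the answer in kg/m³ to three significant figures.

For an instantaneous plane source, C(x,t) = M/(n_e·A·√(4πDt)) · exp(−(x−vt)²/(4Dt)), with n_e·A the pore (flow) area.
Plume center vt = 0.166 × 2900 = 481.4 m, so the well at 506 m is 24.6 m downgradient of the peak.
√(4πDt) = 229.9 m, giving peak height M/(n_e·A·√(4πDt)) = 58.0/(0.41 × 11.4 × 229.9) = 0.05398 kg/m³.
(x−vt)²/(4Dt) = (24.6)²/(4 × 1.45 × 2900) = 0.03598; exp(−0.03598) = 0.9647.
C = 0.05398 × 0.9647 = 0.0521 kg/m³.

0.0521 kg/m³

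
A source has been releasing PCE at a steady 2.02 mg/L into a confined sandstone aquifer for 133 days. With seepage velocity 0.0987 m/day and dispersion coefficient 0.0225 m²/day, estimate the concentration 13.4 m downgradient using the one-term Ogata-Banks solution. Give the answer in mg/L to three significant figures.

For a continuous step input, C/C₀ ≈ ½·erfc((x−vt)/(2√(Dt))).
vt = 0.0987 × 133 = 13.1271 m and 2√(Dt) = 2√(0.0225 × 133) = 3.460 m.
Argument (x−vt)/(2√(Dt)) = (13.4 − 13.1271)/3.460 = 0.07887; ½·erfc(0.07887) = 0.4556.
C = 2.02 × 0.4556 = 0.920 mg/L.

0.920 mg/L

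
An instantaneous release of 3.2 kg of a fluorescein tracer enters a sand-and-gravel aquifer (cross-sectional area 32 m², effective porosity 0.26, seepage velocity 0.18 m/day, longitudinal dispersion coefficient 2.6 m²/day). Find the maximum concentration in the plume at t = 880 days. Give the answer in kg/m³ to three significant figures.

The peak of an instantaneous 1D plume sits at x = vt; there the Gaussian factor is 1 and C_max = M/(n_e·A·√(4πDt)), where n_e·A is the pore area the mass is dissolved in.
√(4πDt) = √(4π × 2.6 × 880) = 169.6 m, so C_max = 3.2/(0.26 × 32 × 169.6) = 0.00227 kg/m³.

0.00227 kg/m³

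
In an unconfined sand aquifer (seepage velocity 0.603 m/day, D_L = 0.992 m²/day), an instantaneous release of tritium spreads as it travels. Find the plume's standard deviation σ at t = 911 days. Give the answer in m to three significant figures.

42.5 m

Dispersive spreading gives a Gaussian with σ² = 2Dt; advection only shifts the center.
σ = √(2 × 0.992 × 911) = 42.5 m.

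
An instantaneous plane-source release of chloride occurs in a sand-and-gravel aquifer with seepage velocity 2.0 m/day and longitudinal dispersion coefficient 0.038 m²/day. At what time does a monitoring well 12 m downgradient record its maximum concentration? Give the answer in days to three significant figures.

For the 1D instantaneous-source solution, setting ∂C/∂t = 0 at fixed x gives v²t² + 2Dt − x² = 0, so t = (√(D² + v²x²) − D)/v².
√(D² + v²x²) = √(0.038² + 2.0² × 12²) = 24.00; v² = 4.
t = (24.00 − 0.038)/4 = 5.99 days (vs. the pure-advection estimate x/v = 6.00 d).

5.99 days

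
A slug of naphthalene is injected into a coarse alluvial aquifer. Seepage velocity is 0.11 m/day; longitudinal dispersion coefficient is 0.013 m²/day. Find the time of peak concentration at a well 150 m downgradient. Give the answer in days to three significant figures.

For the 1D instantaneous-source solution, setting ∂C/∂t = 0 at fixed x gives v²t² + 2Dt − x² = 0, so t = (√(D² + v²x²) − D)/v².
√(D² + v²x²) = √(0.013² + 0.11² × 150²) = 16.50; v² = 0.0121.
t = (16.50 − 0.013)/0.0121 = 1360 days (vs. the pure-advection estimate x/v = 1360 d).

1360 days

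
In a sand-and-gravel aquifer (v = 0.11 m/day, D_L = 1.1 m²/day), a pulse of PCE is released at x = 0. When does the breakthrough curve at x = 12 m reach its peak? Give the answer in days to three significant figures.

51.1 days

For the 1D instantaneous-source solution, setting ∂C/∂t = 0 at fixed x gives v²t² + 2Dt − x² = 0, so t = (√(D² + v²x²) − D)/v².
√(D² + v²x²) = √(1.1² + 0.11² × 12²) = 1.718; v² = 0.0121.
t = (1.718 − 1.1)/0.0121 = 51.1 days (vs. the pure-advection estimate x/v = 109 d).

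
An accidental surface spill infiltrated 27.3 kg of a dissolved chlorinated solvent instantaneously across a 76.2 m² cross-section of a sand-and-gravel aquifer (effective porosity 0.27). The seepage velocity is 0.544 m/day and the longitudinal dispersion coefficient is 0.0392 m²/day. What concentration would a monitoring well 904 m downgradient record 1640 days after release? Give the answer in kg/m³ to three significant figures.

For an instantaneous plane source, C(x,t) = M/(n_e·A·√(4πDt)) · exp(−(x−vt)²/(4Dt)), with n_e·A the pore (flow) area.
Plume center vt = 0.544 × 1640 = 892.16 m, so the well at 904 m is 11.84 m downgradient of the peak.
√(4πDt) = 28.42 m, giving peak height M/(n_e·A·√(4πDt)) = 27.3/(0.27 × 76.2 × 28.42) = 0.04669 kg/m³.
(x−vt)²/(4Dt) = (11.84)²/(4 × 0.0392 × 1640) = 0.5451; exp(−0.5451) = 0.5798.
C = 0.04669 × 0.5798 = 0.0271 kg/m³.

0.0271 kg/m³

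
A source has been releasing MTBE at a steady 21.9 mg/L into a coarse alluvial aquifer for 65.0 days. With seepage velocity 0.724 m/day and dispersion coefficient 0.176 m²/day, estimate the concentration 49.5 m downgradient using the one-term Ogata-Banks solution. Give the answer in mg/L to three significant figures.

6.68 mg/L

For a continuous step input, C/C₀ ≈ ½·erfc((x−vt)/(2√(Dt))).
vt = 0.724 × 65.0 = 47.06 m and 2√(Dt) = 2√(0.176 × 65.0) = 6.765 m.
Argument (x−vt)/(2√(Dt)) = (49.5 − 47.06)/6.765 = 0.3607; ½·erfc(0.3607) = 0.3050.
C = 21.9 × 0.3050 = 6.68 mg/L.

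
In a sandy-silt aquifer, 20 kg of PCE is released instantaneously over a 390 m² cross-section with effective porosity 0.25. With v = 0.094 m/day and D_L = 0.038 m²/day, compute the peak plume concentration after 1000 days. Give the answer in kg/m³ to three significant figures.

0.00939 kg/m³

The peak of an instantaneous 1D plume sits at x = vt; there the Gaussian factor is 1 and C_max = M/(n_e·A·√(4πDt)), where n_e·A is the pore area the mass is dissolved in.
√(4πDt) = √(4π × 0.038 × 1000) = 21.85 m, so C_max = 20/(0.25 × 390 × 21.85) = 0.00939 kg/m³.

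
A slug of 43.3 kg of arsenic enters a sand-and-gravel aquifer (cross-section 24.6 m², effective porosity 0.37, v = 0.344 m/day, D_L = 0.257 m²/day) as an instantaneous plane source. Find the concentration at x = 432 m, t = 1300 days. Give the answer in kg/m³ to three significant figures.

0.0618 kg/m³

For an instantaneous plane source, C(x,t) = M/(n_e·A·√(4πDt)) · exp(−(x−vt)²/(4Dt)), with n_e·A the pore (flow) area.
Plume center vt = 0.344 × 1300 = 447.2 m, so the well at 432 m is 15.2 m upgradient of the peak.
√(4πDt) = 64.80 m, giving peak height M/(n_e·A·√(4πDt)) = 43.3/(0.37 × 24.6 × 64.80) = 0.07341 kg/m³.
(x−vt)²/(4Dt) = (-15.2)²/(4 × 0.257 × 1300) = 0.1729; exp(−0.1729) = 0.8412.
C = 0.07341 × 0.8412 = 0.0618 kg/m³.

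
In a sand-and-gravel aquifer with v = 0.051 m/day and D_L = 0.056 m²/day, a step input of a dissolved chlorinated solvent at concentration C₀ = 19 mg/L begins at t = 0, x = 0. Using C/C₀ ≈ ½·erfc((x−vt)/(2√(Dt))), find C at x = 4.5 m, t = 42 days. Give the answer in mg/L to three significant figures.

2.63 mg/L

For a continuous step input, C/C₀ ≈ ½·erfc((x−vt)/(2√(Dt))).
vt = 0.051 × 42 = 2.142 m and 2√(Dt) = 2√(0.056 × 42) = 3.067 m.
Argument (x−vt)/(2√(Dt)) = (4.5 − 2.142)/3.067 = 0.7688; ½·erfc(0.7688) = 0.1385.
C = 19 × 0.1385 = 2.63 mg/L.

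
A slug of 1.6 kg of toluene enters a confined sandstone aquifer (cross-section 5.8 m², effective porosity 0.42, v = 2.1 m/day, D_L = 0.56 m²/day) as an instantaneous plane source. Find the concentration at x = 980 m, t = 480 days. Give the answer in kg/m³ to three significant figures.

0.00545 kg/m³

For an instantaneous plane source, C(x,t) = M/(n_e·A·√(4πDt)) · exp(−(x−vt)²/(4Dt)), with n_e·A the pore (flow) area.
Plume center vt = 2.1 × 480 = 1008 m, so the well at 980 m is 28 m upgradient of the peak.
√(4πDt) = 58.12 m, giving peak height M/(n_e·A·√(4πDt)) = 1.6/(0.42 × 5.8 × 58.12) = 0.01130 kg/m³.
(x−vt)²/(4Dt) = (-28)²/(4 × 0.56 × 480) = 0.7292; exp(−0.7292) = 0.4823.
C = 0.01130 × 0.4823 = 0.00545 kg/m³.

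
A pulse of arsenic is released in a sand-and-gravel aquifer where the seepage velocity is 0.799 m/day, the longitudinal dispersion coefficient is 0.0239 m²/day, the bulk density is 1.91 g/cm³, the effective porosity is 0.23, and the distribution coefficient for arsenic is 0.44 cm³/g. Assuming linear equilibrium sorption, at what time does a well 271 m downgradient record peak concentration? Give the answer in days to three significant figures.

Retardation factor R = 1 + ρ_b·K_d/n = 1 + 1.91 × 0.44/0.23 = 4.654.
Sorption retards both mechanisms: v_R = v/R = 0.1717 m/day, D_R = D/R = 0.005135 m²/day.
Peak time from v_R²t² + 2D_R t − x² = 0: t = (√(D_R² + v_R²x²) − D_R)/v_R².
√(D_R² + v_R²x²) = √(0.005135² + 0.1717² × 271²) = 46.53; v_R² = 0.02948.
t = (46.53 − 0.005135)/0.02948 = 1580 days.

1580 days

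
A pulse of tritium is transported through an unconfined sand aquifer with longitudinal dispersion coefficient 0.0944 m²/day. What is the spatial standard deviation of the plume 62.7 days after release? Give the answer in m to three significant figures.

3.44 m

Dispersive spreading gives a Gaussian with σ² = 2Dt; advection only shifts the center.
σ = √(2 × 0.0944 × 62.7) = 3.44 m.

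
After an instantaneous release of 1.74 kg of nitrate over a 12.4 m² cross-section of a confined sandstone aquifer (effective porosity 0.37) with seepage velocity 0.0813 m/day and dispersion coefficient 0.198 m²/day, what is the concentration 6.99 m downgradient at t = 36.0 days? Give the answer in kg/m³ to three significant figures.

0.0225 kg/m³

For an instantaneous plane source, C(x,t) = M/(n_e·A·√(4πDt)) · exp(−(x−vt)²/(4Dt)), with n_e·A the pore (flow) area.
Plume center vt = 0.0813 × 36.0 = 2.9268 m, so the well at 6.99 m is 4.0632 m downgradient of the peak.
√(4πDt) = 9.464 m, giving peak height M/(n_e·A·√(4πDt)) = 1.74/(0.37 × 12.4 × 9.464) = 0.04007 kg/m³.
(x−vt)²/(4Dt) = (4.0632)²/(4 × 0.198 × 36.0) = 0.5790; exp(−0.5790) = 0.5605.
C = 0.04007 × 0.5605 = 0.0225 kg/m³.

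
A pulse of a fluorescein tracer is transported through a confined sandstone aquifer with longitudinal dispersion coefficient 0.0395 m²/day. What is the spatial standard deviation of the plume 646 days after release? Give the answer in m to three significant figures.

7.14 m

Dispersive spreading gives a Gaussian with σ² = 2Dt; advection only shifts the center.
σ = √(2 × 0.0395 × 646) = 7.14 m.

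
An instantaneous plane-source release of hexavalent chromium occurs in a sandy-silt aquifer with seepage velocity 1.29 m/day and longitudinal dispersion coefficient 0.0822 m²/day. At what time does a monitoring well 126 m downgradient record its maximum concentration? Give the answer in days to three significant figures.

For the 1D instantaneous-source solution, setting ∂C/∂t = 0 at fixed x gives v²t² + 2Dt − x² = 0, so t = (√(D² + v²x²) − D)/v².
√(D² + v²x²) = √(0.0822² + 1.29² × 126²) = 162.5; v² = 1.6641.
t = (162.5 − 0.0822)/1.6641 = 97.6 days (vs. the pure-advection estimate x/v = 97.7 d).

97.6 days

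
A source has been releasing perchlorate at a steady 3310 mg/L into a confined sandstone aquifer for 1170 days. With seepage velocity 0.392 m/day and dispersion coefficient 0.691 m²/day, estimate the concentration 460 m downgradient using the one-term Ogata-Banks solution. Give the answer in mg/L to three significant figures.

For a continuous step input, C/C₀ ≈ ½·erfc((x−vt)/(2√(Dt))).
vt = 0.392 × 1170 = 458.64 m and 2√(Dt) = 2√(0.691 × 1170) = 56.87 m.
Argument (x−vt)/(2√(Dt)) = (460 − 458.64)/56.87 = 0.02391; ½·erfc(0.02391) = 0.4865.
C = 3310 × 0.4865 = 1610 mg/L.

1610 mg/L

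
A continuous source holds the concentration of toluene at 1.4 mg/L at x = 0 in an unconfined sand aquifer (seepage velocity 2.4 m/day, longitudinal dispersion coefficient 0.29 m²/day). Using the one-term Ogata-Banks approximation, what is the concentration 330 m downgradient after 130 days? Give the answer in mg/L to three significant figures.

0.0267 mg/L

For a continuous step input, C/C₀ ≈ ½·erfc((x−vt)/(2√(Dt))).
vt = 2.4 × 130 = 312 m and 2√(Dt) = 2√(0.29 × 130) = 12.28 m.
Argument (x−vt)/(2√(Dt)) = (330 − 312)/12.28 = 1.466; ½·erfc(1.466) = 0.01908.
C = 1.4 × 0.01908 = 0.0267 mg/L.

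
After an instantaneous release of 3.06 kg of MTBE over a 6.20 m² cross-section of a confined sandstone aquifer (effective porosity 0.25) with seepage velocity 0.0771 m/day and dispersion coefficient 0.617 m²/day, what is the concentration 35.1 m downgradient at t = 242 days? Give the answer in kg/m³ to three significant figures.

For an instantaneous plane source, C(x,t) = M/(n_e·A·√(4πDt)) · exp(−(x−vt)²/(4Dt)), with n_e·A the pore (flow) area.
Plume center vt = 0.0771 × 242 = 18.6582 m, so the well at 35.1 m is 16.4418 m downgradient of the peak.
√(4πDt) = 43.32 m, giving peak height M/(n_e·A·√(4πDt)) = 3.06/(0.25 × 6.20 × 43.32) = 0.04557 kg/m³.
(x−vt)²/(4Dt) = (16.4418)²/(4 × 0.617 × 242) = 0.4526; exp(−0.4526) = 0.6360.
C = 0.04557 × 0.6360 = 0.0290 kg/m³.

0.0290 kg/m³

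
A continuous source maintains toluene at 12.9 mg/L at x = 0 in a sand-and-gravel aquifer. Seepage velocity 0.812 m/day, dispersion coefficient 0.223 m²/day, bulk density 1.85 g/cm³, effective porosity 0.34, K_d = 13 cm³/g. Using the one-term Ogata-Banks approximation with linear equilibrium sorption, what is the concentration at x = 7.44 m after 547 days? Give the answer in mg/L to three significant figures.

Retardation factor R = 1 + ρ_b·K_d/n = 1 + 1.85 × 13/0.34 = 71.74.
Sorption retards both mechanisms: v_R = v/R = 0.01132 m/day, D_R = D/R = 0.003108 m²/day.
v_R·t = 0.01132 × 547 = 6.19204 m; 2√(D_R t) = 2.608 m; argument = (7.44 − 6.19204)/2.608 = 0.4785.
C = C₀ × ½·erfc(0.4785) = 12.9 × 0.2493 = 3.22 mg/L.

3.22 mg/L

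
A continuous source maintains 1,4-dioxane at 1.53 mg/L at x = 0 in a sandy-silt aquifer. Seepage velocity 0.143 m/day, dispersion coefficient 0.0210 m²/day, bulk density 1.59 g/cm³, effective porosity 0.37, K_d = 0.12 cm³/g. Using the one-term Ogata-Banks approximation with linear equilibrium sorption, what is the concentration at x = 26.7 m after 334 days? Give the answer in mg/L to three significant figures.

1.44 mg/L

Retardation factor R = 1 + ρ_b·K_d/n = 1 + 1.59 × 0.12/0.37 = 1.516.
Sorption retards both mechanisms: v_R = v/R = 0.09433 m/day, D_R = D/R = 0.01385 m²/day.
v_R·t = 0.09433 × 334 = 31.50622 m; 2√(D_R t) = 4.302 m; argument = (26.7 − 31.50622)/4.302 = -1.117.
C = C₀ × ½·erfc(-1.117) = 1.53 × 0.9429 = 1.44 mg/L.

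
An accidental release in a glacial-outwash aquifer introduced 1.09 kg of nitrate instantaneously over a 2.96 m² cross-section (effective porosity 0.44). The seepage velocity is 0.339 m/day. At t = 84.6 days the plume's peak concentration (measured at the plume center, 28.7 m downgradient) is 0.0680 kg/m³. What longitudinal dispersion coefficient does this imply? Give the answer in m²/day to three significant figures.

At the plume center C_max = M/(n_e·A·√(4πDt)), so D = M²/(4πt·(n_e·A·C_max)²).
n_e·A·C_max = 0.44 × 2.96 × 0.0680 = 0.08856 kg/m.
D = 1.09²/(4π × 84.6 × 0.08856²) = 0.142 m²/day.

0.142 m²/day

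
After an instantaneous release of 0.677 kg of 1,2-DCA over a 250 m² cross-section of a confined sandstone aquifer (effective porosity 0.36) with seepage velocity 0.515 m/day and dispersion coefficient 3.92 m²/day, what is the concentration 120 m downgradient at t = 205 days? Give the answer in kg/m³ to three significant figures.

For an instantaneous plane source, C(x,t) = M/(n_e·A·√(4πDt)) · exp(−(x−vt)²/(4Dt)), with n_e·A the pore (flow) area.
Plume center vt = 0.515 × 205 = 105.575 m, so the well at 120 m is 14.425 m downgradient of the peak.
√(4πDt) = 100.5 m, giving peak height M/(n_e·A·√(4πDt)) = 0.677/(0.36 × 250 × 100.5) = 7.485e-05 kg/m³.
(x−vt)²/(4Dt) = (14.425)²/(4 × 3.92 × 205) = 0.06473; exp(−0.06473) = 0.9373.
C = 7.485e-05 × 0.9373 = 7.02e-05 kg/m³.

7.02e-05 kg/m³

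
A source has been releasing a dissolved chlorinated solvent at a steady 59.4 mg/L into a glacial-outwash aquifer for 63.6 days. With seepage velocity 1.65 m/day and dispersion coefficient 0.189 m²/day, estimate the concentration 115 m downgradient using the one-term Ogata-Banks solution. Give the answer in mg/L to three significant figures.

For a continuous step input, C/C₀ ≈ ½·erfc((x−vt)/(2√(Dt))).
vt = 1.65 × 63.6 = 104.94 m and 2√(Dt) = 2√(0.189 × 63.6) = 6.934 m.
Argument (x−vt)/(2√(Dt)) = (115 − 104.94)/6.934 = 1.451; ½·erfc(1.451) = 0.02008.
C = 59.4 × 0.02008 = 1.19 mg/L.

1.19 mg/L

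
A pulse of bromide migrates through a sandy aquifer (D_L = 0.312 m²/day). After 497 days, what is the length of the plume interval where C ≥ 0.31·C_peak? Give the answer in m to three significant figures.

The plume is Gaussian with σ = √(2Dt) = √(2 × 0.312 × 497) = 17.61 m.
C/C_peak = exp(−Δx²/(2σ²)) = 0.31 ⇒ Δx = σ·√(−2 ln 0.31) = 17.61 × 1.530 = 26.94 m.
Width = 2Δx = 53.9 m.

53.9 m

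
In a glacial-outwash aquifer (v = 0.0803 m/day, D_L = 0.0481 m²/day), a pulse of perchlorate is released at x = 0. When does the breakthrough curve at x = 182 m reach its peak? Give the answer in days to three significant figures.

For the 1D instantaneous-source solution, setting ∂C/∂t = 0 at fixed x gives v²t² + 2Dt − x² = 0, so t = (√(D² + v²x²) − D)/v².
√(D² + v²x²) = √(0.0481² + 0.0803² × 182²) = 14.61; v² = 0.00644809.
t = (14.61 − 0.0481)/0.00644809 = 2260 days (vs. the pure-advection estimate x/v = 2270 d).

2260 days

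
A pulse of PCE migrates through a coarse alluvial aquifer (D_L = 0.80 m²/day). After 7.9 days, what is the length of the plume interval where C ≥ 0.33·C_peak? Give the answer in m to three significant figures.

10.6 m

The plume is Gaussian with σ = √(2Dt) = √(2 × 0.80 × 7.9) = 3.555 m.
C/C_peak = exp(−Δx²/(2σ²)) = 0.33 ⇒ Δx = σ·√(−2 ln 0.33) = 3.555 × 1.489 = 5.293 m.
Width = 2Δx = 10.6 m.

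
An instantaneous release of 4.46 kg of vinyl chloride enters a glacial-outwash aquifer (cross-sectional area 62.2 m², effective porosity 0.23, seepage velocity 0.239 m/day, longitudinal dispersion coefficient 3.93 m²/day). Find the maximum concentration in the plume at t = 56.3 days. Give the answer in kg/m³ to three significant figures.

The peak of an instantaneous 1D plume sits at x = vt; there the Gaussian factor is 1 and C_max = M/(n_e·A·√(4πDt)), where n_e·A is the pore area the mass is dissolved in.
√(4πDt) = √(4π × 3.93 × 56.3) = 52.73 m, so C_max = 4.46/(0.23 × 62.2 × 52.73) = 0.00591 kg/m³.

0.00591 kg/m³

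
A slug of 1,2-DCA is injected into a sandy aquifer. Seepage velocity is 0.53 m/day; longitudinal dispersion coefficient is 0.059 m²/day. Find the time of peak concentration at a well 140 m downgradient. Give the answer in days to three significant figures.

For the 1D instantaneous-source solution, setting ∂C/∂t = 0 at fixed x gives v²t² + 2Dt − x² = 0, so t = (√(D² + v²x²) − D)/v².
√(D² + v²x²) = √(0.059² + 0.53² × 140²) = 74.20; v² = 0.2809.
t = (74.20 − 0.059)/0.2809 = 264 days (vs. the pure-advection estimate x/v = 264 d).

264 days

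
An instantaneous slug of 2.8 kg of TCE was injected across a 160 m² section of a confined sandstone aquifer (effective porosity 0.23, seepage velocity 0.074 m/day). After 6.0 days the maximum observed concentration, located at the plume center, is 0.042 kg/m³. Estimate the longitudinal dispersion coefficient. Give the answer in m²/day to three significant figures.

At the plume center C_max = M/(n_e·A·√(4πDt)), so D = M²/(4πt·(n_e·A·C_max)²).
n_e·A·C_max = 0.23 × 160 × 0.042 = 1.546 kg/m.
D = 2.8²/(4π × 6.0 × 1.546²) = 0.0435 m²/day.

0.0435 m²/day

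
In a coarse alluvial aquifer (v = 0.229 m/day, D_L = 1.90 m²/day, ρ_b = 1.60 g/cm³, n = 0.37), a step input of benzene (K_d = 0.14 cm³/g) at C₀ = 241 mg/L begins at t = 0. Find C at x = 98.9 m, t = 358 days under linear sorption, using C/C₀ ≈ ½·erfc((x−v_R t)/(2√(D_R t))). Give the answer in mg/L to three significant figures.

12.1 mg/L

Retardation factor R = 1 + ρ_b·K_d/n = 1 + 1.60 × 0.14/0.37 = 1.605.
Sorption retards both mechanisms: v_R = v/R = 0.1427 m/day, D_R = D/R = 1.184 m²/day.
v_R·t = 0.1427 × 358 = 51.0866 m; 2√(D_R t) = 41.18 m; argument = (98.9 − 51.0866)/41.18 = 1.161.
C = C₀ × ½·erfc(1.161) = 241 × 0.05031 = 12.1 mg/L.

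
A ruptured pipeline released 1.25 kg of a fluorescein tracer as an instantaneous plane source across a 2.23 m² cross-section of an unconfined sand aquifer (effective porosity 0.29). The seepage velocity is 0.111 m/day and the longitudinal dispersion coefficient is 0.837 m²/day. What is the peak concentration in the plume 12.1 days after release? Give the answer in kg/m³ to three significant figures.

0.171 kg/m³

The peak of an instantaneous 1D plume sits at x = vt; there the Gaussian factor is 1 and C_max = M/(n_e·A·√(4πDt)), where n_e·A is the pore area the mass is dissolved in.
√(4πDt) = √(4π × 0.837 × 12.1) = 11.28 m, so C_max = 1.25/(0.29 × 2.23 × 11.28) = 0.171 kg/m³.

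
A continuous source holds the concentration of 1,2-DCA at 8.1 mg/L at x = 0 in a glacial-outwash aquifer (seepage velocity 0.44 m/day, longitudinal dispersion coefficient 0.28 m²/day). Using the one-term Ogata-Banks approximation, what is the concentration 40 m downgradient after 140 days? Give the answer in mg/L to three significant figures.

For a continuous step input, C/C₀ ≈ ½·erfc((x−vt)/(2√(Dt))).
vt = 0.44 × 140 = 61.6 m and 2√(Dt) = 2√(0.28 × 140) = 12.52 m.
Argument (x−vt)/(2√(Dt)) = (40 − 61.6)/12.52 = -1.725; ½·erfc(-1.725) = 0.9926.
C = 8.1 × 0.9926 = 8.04 mg/L.

8.04 mg/L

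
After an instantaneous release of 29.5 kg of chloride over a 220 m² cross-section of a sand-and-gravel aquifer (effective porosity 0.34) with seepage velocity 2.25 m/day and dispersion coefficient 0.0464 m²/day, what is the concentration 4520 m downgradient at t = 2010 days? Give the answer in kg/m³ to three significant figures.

0.0113 kg/m³

For an instantaneous plane source, C(x,t) = M/(n_e·A·√(4πDt)) · exp(−(x−vt)²/(4Dt)), with n_e·A the pore (flow) area.
Plume center vt = 2.25 × 2010 = 4522.5 m, so the well at 4520 m is 2.5 m upgradient of the peak.
√(4πDt) = 34.23 m, giving peak height M/(n_e·A·√(4πDt)) = 29.5/(0.34 × 220 × 34.23) = 0.01152 kg/m³.
(x−vt)²/(4Dt) = (-2.5)²/(4 × 0.0464 × 2010) = 0.01675; exp(−0.01675) = 0.9834.
C = 0.01152 × 0.9834 = 0.0113 kg/m³.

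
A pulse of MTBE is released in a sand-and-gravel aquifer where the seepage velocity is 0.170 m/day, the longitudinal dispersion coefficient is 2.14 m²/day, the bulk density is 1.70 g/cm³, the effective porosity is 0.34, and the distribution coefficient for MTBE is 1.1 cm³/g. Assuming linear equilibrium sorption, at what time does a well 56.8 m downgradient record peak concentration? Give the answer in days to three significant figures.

1740 days

Retardation factor R = 1 + ρ_b·K_d/n = 1 + 1.70 × 1.1/0.34 = 6.500.
Sorption retards both mechanisms: v_R = v/R = 0.02615 m/day, D_R = D/R = 0.3292 m²/day.
Peak time from v_R²t² + 2D_R t − x² = 0: t = (√(D_R² + v_R²x²) − D_R)/v_R².
√(D_R² + v_R²x²) = √(0.3292² + 0.02615² × 56.8²) = 1.521; v_R² = 0.0006838.
t = (1.521 − 0.3292)/0.0006838 = 1740 days.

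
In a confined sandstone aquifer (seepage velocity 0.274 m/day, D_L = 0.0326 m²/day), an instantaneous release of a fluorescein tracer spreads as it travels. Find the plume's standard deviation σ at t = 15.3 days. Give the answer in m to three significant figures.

0.999 m

Dispersive spreading gives a Gaussian with σ² = 2Dt; advection only shifts the center.
σ = √(2 × 0.0326 × 15.3) = 0.999 m.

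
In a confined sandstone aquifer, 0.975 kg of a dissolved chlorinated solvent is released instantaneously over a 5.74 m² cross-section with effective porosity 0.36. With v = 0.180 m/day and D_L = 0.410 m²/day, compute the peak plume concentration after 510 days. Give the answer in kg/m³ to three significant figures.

0.00920 kg/m³

The peak of an instantaneous 1D plume sits at x = vt; there the Gaussian factor is 1 and C_max = M/(n_e·A·√(4πDt)), where n_e·A is the pore area the mass is dissolved in.
√(4πDt) = √(4π × 0.410 × 510) = 51.26 m, so C_max = 0.975/(0.36 × 5.74 × 51.26) = 0.00920 kg/m³.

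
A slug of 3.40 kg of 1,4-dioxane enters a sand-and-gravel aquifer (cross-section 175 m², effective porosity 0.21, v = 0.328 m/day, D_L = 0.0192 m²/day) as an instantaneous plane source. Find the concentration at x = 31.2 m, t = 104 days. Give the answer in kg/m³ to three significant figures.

For an instantaneous plane source, C(x,t) = M/(n_e·A·√(4πDt)) · exp(−(x−vt)²/(4Dt)), with n_e·A the pore (flow) area.
Plume center vt = 0.328 × 104 = 34.112 m, so the well at 31.2 m is 2.912 m upgradient of the peak.
√(4πDt) = 5.009 m, giving peak height M/(n_e·A·√(4πDt)) = 3.40/(0.21 × 175 × 5.009) = 0.01847 kg/m³.
(x−vt)²/(4Dt) = (-2.912)²/(4 × 0.0192 × 104) = 1.062; exp(−1.062) = 0.3458.
C = 0.01847 × 0.3458 = 0.00639 kg/m³.

0.00639 kg/m³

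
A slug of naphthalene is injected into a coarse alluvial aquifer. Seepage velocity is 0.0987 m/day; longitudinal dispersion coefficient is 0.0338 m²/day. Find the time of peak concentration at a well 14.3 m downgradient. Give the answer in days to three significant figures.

141 days

For the 1D instantaneous-source solution, setting ∂C/∂t = 0 at fixed x gives v²t² + 2Dt − x² = 0, so t = (√(D² + v²x²) − D)/v².
√(D² + v²x²) = √(0.0338² + 0.0987² × 14.3²) = 1.412; v² = 0.00974169.
t = (1.412 − 0.0338)/0.00974169 = 141 days (vs. the pure-advection estimate x/v = 145 d).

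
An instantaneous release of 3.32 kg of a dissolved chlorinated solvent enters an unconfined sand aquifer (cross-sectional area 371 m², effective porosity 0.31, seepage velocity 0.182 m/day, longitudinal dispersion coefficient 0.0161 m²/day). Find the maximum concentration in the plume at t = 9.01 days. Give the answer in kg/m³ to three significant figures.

0.0214 kg/m³

The peak of an instantaneous 1D plume sits at x = vt; there the Gaussian factor is 1 and C_max = M/(n_e·A·√(4πDt)), where n_e·A is the pore area the mass is dissolved in.
√(4πDt) = √(4π × 0.0161 × 9.01) = 1.350 m, so C_max = 3.32/(0.31 × 371 × 1.350) = 0.0214 kg/m³.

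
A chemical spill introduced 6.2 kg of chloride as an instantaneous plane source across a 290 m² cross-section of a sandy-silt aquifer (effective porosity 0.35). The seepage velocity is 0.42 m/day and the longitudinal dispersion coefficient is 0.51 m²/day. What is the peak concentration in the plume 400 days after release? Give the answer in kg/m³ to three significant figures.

The peak of an instantaneous 1D plume sits at x = vt; there the Gaussian factor is 1 and C_max = M/(n_e·A·√(4πDt)), where n_e·A is the pore area the mass is dissolved in.
√(4πDt) = √(4π × 0.51 × 400) = 50.63 m, so C_max = 6.2/(0.35 × 290 × 50.63) = 0.00121 kg/m³.

0.00121 kg/m³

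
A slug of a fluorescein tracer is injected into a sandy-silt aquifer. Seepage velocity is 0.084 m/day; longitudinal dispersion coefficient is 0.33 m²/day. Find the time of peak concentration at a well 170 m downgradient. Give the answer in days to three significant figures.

1980 days

For the 1D instantaneous-source solution, setting ∂C/∂t = 0 at fixed x gives v²t² + 2Dt − x² = 0, so t = (√(D² + v²x²) − D)/v².
√(D² + v²x²) = √(0.33² + 0.084² × 170²) = 14.28; v² = 0.007056.
t = (14.28 − 0.33)/0.007056 = 1980 days (vs. the pure-advection estimate x/v = 2020 d).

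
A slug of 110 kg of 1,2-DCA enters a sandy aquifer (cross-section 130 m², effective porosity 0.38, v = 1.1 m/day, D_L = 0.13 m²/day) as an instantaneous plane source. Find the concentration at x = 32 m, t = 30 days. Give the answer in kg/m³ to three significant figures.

For an instantaneous plane source, C(x,t) = M/(n_e·A·√(4πDt)) · exp(−(x−vt)²/(4Dt)), with n_e·A the pore (flow) area.
Plume center vt = 1.1 × 30 = 33 m, so the well at 32 m is 1 m upgradient of the peak.
√(4πDt) = 7.001 m, giving peak height M/(n_e·A·√(4πDt)) = 110/(0.38 × 130 × 7.001) = 0.3181 kg/m³.
(x−vt)²/(4Dt) = (-1)²/(4 × 0.13 × 30) = 0.06410; exp(−0.06410) = 0.9379.
C = 0.3181 × 0.9379 = 0.298 kg/m³.

0.298 kg/m³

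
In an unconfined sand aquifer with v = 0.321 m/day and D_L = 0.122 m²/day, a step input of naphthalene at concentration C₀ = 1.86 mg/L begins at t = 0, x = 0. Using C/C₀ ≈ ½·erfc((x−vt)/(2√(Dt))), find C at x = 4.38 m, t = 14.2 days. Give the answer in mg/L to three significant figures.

For a continuous step input, C/C₀ ≈ ½·erfc((x−vt)/(2√(Dt))).
vt = 0.321 × 14.2 = 4.5582 m and 2√(Dt) = 2√(0.122 × 14.2) = 2.632 m.
Argument (x−vt)/(2√(Dt)) = (4.38 − 4.5582)/2.632 = -0.06771; ½·erfc(-0.06771) = 0.5381.
C = 1.86 × 0.5381 = 1.00 mg/L.

1.00 mg/L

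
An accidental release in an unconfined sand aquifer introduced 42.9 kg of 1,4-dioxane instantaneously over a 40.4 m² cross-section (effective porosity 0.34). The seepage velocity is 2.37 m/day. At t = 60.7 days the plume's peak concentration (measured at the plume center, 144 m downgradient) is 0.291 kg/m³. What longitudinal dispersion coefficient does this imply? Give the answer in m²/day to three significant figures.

At the plume center C_max = M/(n_e·A·√(4πDt)), so D = M²/(4πt·(n_e·A·C_max)²).
n_e·A·C_max = 0.34 × 40.4 × 0.291 = 3.997 kg/m.
D = 42.9²/(4π × 60.7 × 3.997²) = 0.151 m²/day.

0.151 m²/day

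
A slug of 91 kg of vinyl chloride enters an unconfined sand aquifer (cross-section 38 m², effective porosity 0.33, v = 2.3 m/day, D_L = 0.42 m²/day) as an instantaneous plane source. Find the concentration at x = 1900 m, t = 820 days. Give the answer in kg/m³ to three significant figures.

0.0957 kg/m³

For an instantaneous plane source, C(x,t) = M/(n_e·A·√(4πDt)) · exp(−(x−vt)²/(4Dt)), with n_e·A the pore (flow) area.
Plume center vt = 2.3 × 820 = 1886 m, so the well at 1900 m is 14 m downgradient of the peak.
√(4πDt) = 65.79 m, giving peak height M/(n_e·A·√(4πDt)) = 91/(0.33 × 38 × 65.79) = 0.1103 kg/m³.
(x−vt)²/(4Dt) = (14)²/(4 × 0.42 × 820) = 0.1423; exp(−0.1423) = 0.8674.
C = 0.1103 × 0.8674 = 0.0957 kg/m³.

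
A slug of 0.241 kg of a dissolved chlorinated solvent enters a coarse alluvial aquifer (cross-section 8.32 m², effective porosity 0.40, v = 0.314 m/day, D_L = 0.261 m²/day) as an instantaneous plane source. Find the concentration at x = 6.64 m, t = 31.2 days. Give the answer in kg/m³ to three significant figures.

For an instantaneous plane source, C(x,t) = M/(n_e·A·√(4πDt)) · exp(−(x−vt)²/(4Dt)), with n_e·A the pore (flow) area.
Plume center vt = 0.314 × 31.2 = 9.7968 m, so the well at 6.64 m is 3.1568 m upgradient of the peak.
√(4πDt) = 10.12 m, giving peak height M/(n_e·A·√(4πDt)) = 0.241/(0.40 × 8.32 × 10.12) = 0.007156 kg/m³.
(x−vt)²/(4Dt) = (-3.1568)²/(4 × 0.261 × 31.2) = 0.3059; exp(−0.3059) = 0.7365.
C = 0.007156 × 0.7365 = 0.00527 kg/m³.

0.00527 kg/m³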